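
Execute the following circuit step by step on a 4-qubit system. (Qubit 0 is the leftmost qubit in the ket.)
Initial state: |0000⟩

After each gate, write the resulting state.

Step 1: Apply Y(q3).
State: i|0001⟩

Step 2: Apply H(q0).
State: (1/√2)i|0001⟩ + (1/√2)i|1001⟩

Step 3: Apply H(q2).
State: (1/2)i|0001⟩ + (1/2)i|0011⟩ + (1/2)i|1001⟩ + (1/2)i|1011⟩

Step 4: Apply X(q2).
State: (1/2)i|0001⟩ + (1/2)i|0011⟩ + (1/2)i|1001⟩ + (1/2)i|1011⟩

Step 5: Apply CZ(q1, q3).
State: (1/2)i|0001⟩ + (1/2)i|0011⟩ + (1/2)i|1001⟩ + (1/2)i|1011⟩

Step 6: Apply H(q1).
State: (1/√8)i|0001⟩ + (1/√8)i|0011⟩ + (1/√8)i|0101⟩ + (1/√8)i|0111⟩ + (1/√8)i|1001⟩ + (1/√8)i|1011⟩ + (1/√8)i|1101⟩ + (1/√8)i|1111⟩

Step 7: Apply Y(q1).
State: 1/√8|0001⟩ + 1/√8|0011⟩ - 1/√8|0101⟩ - 1/√8|0111⟩ + 1/√8|1001⟩ + 1/√8|1011⟩ - 1/√8|1101⟩ - 1/√8|1111⟩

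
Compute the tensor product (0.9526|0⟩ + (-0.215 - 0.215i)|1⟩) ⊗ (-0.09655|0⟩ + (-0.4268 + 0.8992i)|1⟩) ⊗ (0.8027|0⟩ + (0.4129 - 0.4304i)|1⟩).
-0.07383|000⟩ + (-0.03798 + 0.03959i)|001⟩ + (-0.3264 + 0.6876i)|010⟩ + (0.2008 + 0.5287i)|011⟩ + (0.01666 + 0.01666i)|100⟩ + (0.01751 - 0.0003633i)|101⟩ + (0.2288 - 0.08153i)|110⟩ + (0.074 - 0.1646i)|111⟩

amp(|b₁b₂…⟩) = product of the factor amplitudes for bits b₁, b₂, …; only kets whose every factor amplitude is nonzero survive.
|000⟩: (0.9526)(-0.09655)(0.8027) = -0.07383
|001⟩: (0.9526)(-0.09655)(0.4129 - 0.4304i) = (-0.03798 + 0.03959i)
|010⟩: (0.9526)(-0.4268 + 0.8992i)(0.8027) = (-0.3264 + 0.6876i)
|011⟩: (0.9526)(-0.4268 + 0.8992i)(0.4129 - 0.4304i) = (0.2008 + 0.5287i)
|100⟩: (-0.215 - 0.215i)(-0.09655)(0.8027) = (0.01666 + 0.01666i)
|101⟩: (-0.215 - 0.215i)(-0.09655)(0.4129 - 0.4304i) = (0.01751 - 0.0003633i)
|110⟩: (-0.215 - 0.215i)(-0.4268 + 0.8992i)(0.8027) = (0.2288 - 0.08153i)
|111⟩: (-0.215 - 0.215i)(-0.4268 + 0.8992i)(0.4129 - 0.4304i) = (0.074 - 0.1646i)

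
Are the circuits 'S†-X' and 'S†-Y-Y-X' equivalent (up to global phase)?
Yes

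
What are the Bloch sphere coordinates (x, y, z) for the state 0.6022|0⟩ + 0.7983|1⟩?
(0.9615, 0, -0.2746)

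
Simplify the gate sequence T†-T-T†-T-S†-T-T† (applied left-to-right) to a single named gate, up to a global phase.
S†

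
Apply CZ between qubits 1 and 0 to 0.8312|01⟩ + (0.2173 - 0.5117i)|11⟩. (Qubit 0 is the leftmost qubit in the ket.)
0.8312|01⟩ + (-0.2173 + 0.5117i)|11⟩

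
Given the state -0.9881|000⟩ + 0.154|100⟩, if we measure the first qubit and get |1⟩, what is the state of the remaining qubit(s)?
|00⟩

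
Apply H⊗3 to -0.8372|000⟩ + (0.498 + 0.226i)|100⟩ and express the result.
(-0.1199 + 0.0799i)|000⟩ + (-0.1199 + 0.0799i)|001⟩ + (-0.1199 + 0.0799i)|010⟩ + (-0.1199 + 0.0799i)|011⟩ + (-0.4721 - 0.0799i)|100⟩ + (-0.4721 - 0.0799i)|101⟩ + (-0.4721 - 0.0799i)|110⟩ + (-0.4721 - 0.0799i)|111⟩

H⊗3 gives amp(|y⟩) = (1/2√2) Σ_x (−1)^(x·y) amp(|x⟩), where x·y is the number of positions in which both x and y have a 1.
|000⟩: (-0.8372 + (0.498 + 0.226i))/(2√2) = (-0.1199 + 0.0799i)
|001⟩: (-0.8372 + (0.498 + 0.226i))/(2√2) = (-0.1199 + 0.0799i)
|010⟩: (-0.8372 + (0.498 + 0.226i))/(2√2) = (-0.1199 + 0.0799i)
|011⟩: (-0.8372 + (0.498 + 0.226i))/(2√2) = (-0.1199 + 0.0799i)
|100⟩: (-0.8372 - (0.498 + 0.226i))/(2√2) = (-0.4721 - 0.0799i)
|101⟩: (-0.8372 - (0.498 + 0.226i))/(2√2) = (-0.4721 - 0.0799i)
|110⟩: (-0.8372 - (0.498 + 0.226i))/(2√2) = (-0.4721 - 0.0799i)
|111⟩: (-0.8372 - (0.498 + 0.226i))/(2√2) = (-0.4721 - 0.0799i)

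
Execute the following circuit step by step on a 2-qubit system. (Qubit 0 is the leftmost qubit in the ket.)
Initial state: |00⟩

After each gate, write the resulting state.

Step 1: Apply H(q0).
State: 1/√2|00⟩ + 1/√2|10⟩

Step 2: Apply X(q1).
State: 1/√2|01⟩ + 1/√2|11⟩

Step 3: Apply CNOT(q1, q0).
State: 1/√2|01⟩ + 1/√2|11⟩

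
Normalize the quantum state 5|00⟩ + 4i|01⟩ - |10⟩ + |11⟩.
0.7625|00⟩ + 0.61i|01⟩ - 0.1525|10⟩ + 0.1525|11⟩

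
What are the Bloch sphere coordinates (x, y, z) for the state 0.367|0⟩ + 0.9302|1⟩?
(0.6828, 0, -0.7306)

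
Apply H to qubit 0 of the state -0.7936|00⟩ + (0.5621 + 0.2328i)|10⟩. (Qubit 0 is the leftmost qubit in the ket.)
(-0.1637 + 0.1646i)|00⟩ + (-0.9586 - 0.1646i)|10⟩

H on qubit 0 mixes each pair of kets that differ only in qubit 0: amplitudes (a, b) of (|…0…⟩, |…1…⟩) become ((a + b)/√2, (a − b)/√2). Kets absent from the input have amplitude 0.
(|00⟩, |10⟩): (a, b) = (-0.7936, (0.5621 + 0.2328i)) → ((-0.1637 + 0.1646i), (-0.9586 - 0.1646i))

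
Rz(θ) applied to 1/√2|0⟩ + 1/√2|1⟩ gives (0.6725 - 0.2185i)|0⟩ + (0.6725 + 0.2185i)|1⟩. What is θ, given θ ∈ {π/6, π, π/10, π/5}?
π/5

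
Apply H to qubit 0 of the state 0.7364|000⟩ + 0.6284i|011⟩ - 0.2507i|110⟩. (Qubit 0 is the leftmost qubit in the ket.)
0.5207|000⟩ - 0.1773i|010⟩ + 0.4443i|011⟩ + 0.5207|100⟩ + 0.1773i|110⟩ + 0.4443i|111⟩

H on qubit 0 mixes each pair of kets that differ only in qubit 0: amplitudes (a, b) of (|…0…⟩, |…1…⟩) become ((a + b)/√2, (a − b)/√2). Kets absent from the input have amplitude 0.
(|000⟩, |100⟩): (a, b) = (0.7364, 0) → (0.5207, 0.5207)
(|010⟩, |110⟩): (a, b) = (0, -0.2507i) → (-0.1773i, 0.1773i)
(|011⟩, |111⟩): (a, b) = (0.6284i, 0) → (0.4443i, 0.4443i)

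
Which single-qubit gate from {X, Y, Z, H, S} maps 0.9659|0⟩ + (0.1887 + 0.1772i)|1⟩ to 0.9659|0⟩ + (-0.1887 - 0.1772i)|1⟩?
Z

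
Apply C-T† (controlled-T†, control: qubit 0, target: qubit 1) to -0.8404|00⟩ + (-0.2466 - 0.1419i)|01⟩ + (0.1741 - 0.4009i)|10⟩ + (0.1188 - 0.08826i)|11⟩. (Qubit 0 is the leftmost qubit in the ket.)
-0.8404|00⟩ + (-0.2466 - 0.1419i)|01⟩ + (0.1741 - 0.4009i)|10⟩ + (0.0216 - 0.1464i)|11⟩

C-T† leaves the control-|0⟩ kets |00⟩, |01⟩ unchanged and applies T† to qubit 1 on the control-|1⟩ pair (|10⟩, |11⟩).
T† = [[1, 0], [0, (1/√2 - (1/√2)i)]].
With a = amp(|10⟩) = (0.1741 - 0.4009i) and b = amp(|11⟩) = (0.1188 - 0.08826i):
new amp(|10⟩) = (1)·a = (0.1741 - 0.4009i)
new amp(|11⟩) = (1/√2 - (1/√2)i)·b = (0.0216 - 0.1464i)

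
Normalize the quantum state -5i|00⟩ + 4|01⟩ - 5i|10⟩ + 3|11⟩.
-(1/√3)i|00⟩ + 0.4619|01⟩ - (1/√3)i|10⟩ + 0.3464|11⟩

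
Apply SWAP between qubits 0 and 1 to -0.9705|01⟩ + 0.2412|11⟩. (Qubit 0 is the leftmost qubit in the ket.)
-0.9705|10⟩ + 0.2412|11⟩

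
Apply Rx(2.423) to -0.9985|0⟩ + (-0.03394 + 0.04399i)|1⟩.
(-0.3099 + 0.03177i)|0⟩ + (-0.01193 + 0.9502i)|1⟩

Rx(2.423) = [[cos(θ/2), −i·sin(θ/2)], [−i·sin(θ/2), cos(θ/2)]]; θ = 2.423, cos(θ/2) ≈ 0.351616, sin(θ/2) ≈ 0.936144.
With a = amp(|0⟩) = -0.9985 and b = amp(|1⟩) = (-0.03394 + 0.04399i):
new amp(|0⟩) = (0.351616)·a + (-0.936144i)·b = (-0.3099 + 0.03177i)
new amp(|1⟩) = (-0.936144i)·a + (0.351616)·b = (-0.01193 + 0.9502i)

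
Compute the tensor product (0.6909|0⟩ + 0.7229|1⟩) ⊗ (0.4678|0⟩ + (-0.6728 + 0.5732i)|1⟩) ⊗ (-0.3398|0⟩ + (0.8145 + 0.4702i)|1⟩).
-0.1098|000⟩ + (0.2632 + 0.152i)|001⟩ + (0.158 - 0.1346i)|010⟩ + (-0.5648 + 0.104i)|011⟩ - 0.1149|100⟩ + (0.2754 + 0.159i)|101⟩ + (0.1653 - 0.1408i)|110⟩ + (-0.591 + 0.1088i)|111⟩

amp(|b₁b₂…⟩) = product of the factor amplitudes for bits b₁, b₂, …; only kets whose every factor amplitude is nonzero survive.
|000⟩: (0.6909)(0.4678)(-0.3398) = -0.1098
|001⟩: (0.6909)(0.4678)(0.8145 + 0.4702i) = (0.2632 + 0.152i)
|010⟩: (0.6909)(-0.6728 + 0.5732i)(-0.3398) = (0.158 - 0.1346i)
|011⟩: (0.6909)(-0.6728 + 0.5732i)(0.8145 + 0.4702i) = (-0.5648 + 0.104i)
|100⟩: (0.7229)(0.4678)(-0.3398) = -0.1149
|101⟩: (0.7229)(0.4678)(0.8145 + 0.4702i) = (0.2754 + 0.159i)
|110⟩: (0.7229)(-0.6728 + 0.5732i)(-0.3398) = (0.1653 - 0.1408i)
|111⟩: (0.7229)(-0.6728 + 0.5732i)(0.8145 + 0.4702i) = (-0.591 + 0.1088i)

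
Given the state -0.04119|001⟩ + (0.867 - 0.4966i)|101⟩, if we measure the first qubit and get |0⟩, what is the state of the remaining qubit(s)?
-|01⟩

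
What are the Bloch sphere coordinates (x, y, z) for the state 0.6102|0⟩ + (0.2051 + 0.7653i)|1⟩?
(0.2503, 0.934, -0.2554)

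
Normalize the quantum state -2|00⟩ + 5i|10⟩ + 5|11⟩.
-0.2722|00⟩ + 0.6804i|10⟩ + 0.6804|11⟩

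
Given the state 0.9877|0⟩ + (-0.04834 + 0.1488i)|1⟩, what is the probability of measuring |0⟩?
0.9756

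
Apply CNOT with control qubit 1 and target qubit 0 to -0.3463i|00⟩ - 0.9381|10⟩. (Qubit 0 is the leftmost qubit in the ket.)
-0.3463i|00⟩ - 0.9381|10⟩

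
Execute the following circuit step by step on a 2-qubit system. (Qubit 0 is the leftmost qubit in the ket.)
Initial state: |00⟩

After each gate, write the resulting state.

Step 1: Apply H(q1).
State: 1/√2|00⟩ + 1/√2|01⟩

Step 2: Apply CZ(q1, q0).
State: 1/√2|00⟩ + 1/√2|01⟩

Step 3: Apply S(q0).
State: 1/√2|00⟩ + 1/√2|01⟩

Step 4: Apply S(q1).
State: 1/√2|00⟩ + (1/√2)i|01⟩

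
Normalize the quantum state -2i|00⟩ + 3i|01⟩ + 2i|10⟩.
-0.4851i|00⟩ + 0.7276i|01⟩ + 0.4851i|10⟩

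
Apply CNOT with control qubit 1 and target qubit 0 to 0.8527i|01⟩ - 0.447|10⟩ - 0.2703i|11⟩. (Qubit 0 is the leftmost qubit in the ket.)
-0.2703i|01⟩ - 0.447|10⟩ + 0.8527i|11⟩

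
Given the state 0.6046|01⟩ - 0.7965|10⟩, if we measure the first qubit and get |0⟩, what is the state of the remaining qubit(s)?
|1⟩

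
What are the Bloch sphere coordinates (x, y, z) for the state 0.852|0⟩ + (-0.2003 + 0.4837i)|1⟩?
(-0.3413, 0.8242, 0.4518)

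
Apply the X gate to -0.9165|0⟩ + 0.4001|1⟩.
0.4001|0⟩ - 0.9165|1⟩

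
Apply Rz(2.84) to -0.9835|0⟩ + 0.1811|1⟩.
(-0.1477 + 0.9723i)|0⟩ + (0.02721 + 0.179i)|1⟩

Rz(2.84) = [[e^(−iθ/2), 0], [0, e^(iθ/2)]] with e^(±iθ/2) = cos(θ/2) ± i·sin(θ/2); θ = 2.84, cos(θ/2) ≈ 0.150225, sin(θ/2) ≈ 0.988652.
With a = amp(|0⟩) = -0.9835 and b = amp(|1⟩) = 0.1811:
new amp(|0⟩) = (0.150225 - 0.988652i)·a = (-0.1477 + 0.9723i)
new amp(|1⟩) = (0.150225 + 0.988652i)·b = (0.02721 + 0.179i)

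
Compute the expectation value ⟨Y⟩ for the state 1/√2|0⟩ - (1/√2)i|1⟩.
-1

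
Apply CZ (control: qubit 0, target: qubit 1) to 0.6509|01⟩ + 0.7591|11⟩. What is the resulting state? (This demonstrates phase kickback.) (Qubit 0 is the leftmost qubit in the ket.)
0.6509|01⟩ - 0.7591|11⟩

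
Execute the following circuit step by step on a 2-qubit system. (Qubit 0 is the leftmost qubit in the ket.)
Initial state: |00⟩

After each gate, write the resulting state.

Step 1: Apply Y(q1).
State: i|01⟩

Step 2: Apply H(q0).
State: (1/√2)i|01⟩ + (1/√2)i|11⟩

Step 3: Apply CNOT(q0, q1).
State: (1/√2)i|01⟩ + (1/√2)i|10⟩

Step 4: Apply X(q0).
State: (1/√2)i|00⟩ + (1/√2)i|11⟩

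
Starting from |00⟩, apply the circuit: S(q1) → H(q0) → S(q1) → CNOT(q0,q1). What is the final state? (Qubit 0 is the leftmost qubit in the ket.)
1/√2|00⟩ + 1/√2|11⟩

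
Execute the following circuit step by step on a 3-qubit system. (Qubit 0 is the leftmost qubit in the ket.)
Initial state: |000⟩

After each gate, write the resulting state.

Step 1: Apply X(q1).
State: |010⟩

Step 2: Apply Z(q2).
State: |010⟩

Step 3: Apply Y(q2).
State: i|011⟩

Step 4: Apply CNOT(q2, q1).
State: i|001⟩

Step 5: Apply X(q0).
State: i|101⟩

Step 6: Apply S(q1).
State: i|101⟩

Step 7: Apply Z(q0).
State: -i|101⟩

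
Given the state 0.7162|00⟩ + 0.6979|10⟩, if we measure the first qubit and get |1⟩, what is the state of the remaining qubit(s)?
|0⟩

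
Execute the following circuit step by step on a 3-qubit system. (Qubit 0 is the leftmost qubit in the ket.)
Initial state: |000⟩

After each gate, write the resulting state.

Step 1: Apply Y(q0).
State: i|100⟩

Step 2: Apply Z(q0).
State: -i|100⟩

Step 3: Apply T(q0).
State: (1/√2 - (1/√2)i)|100⟩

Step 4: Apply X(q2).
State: (1/√2 - (1/√2)i)|101⟩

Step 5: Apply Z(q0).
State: (-1/√2 + (1/√2)i)|101⟩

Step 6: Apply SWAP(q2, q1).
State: (-1/√2 + (1/√2)i)|110⟩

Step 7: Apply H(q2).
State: (-1/2 + (1/2)i)|110⟩ + (-1/2 + (1/2)i)|111⟩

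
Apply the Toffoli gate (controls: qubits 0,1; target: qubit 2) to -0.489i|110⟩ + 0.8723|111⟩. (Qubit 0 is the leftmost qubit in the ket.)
0.8723|110⟩ - 0.489i|111⟩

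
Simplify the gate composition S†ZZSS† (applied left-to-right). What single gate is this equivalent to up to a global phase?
S†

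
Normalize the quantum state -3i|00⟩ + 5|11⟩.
-0.5145i|00⟩ + 0.8575|11⟩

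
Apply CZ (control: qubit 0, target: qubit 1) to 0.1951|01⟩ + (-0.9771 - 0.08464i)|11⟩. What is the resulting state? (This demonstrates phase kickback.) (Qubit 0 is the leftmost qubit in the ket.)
0.1951|01⟩ + (0.9771 + 0.08464i)|11⟩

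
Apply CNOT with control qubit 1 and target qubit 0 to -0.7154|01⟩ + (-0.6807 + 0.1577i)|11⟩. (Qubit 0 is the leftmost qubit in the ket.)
(-0.6807 + 0.1577i)|01⟩ - 0.7154|11⟩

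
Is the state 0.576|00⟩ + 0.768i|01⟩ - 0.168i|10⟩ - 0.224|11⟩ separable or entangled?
Entangled

Writing the state as a|00⟩ + b|01⟩ + c|10⟩ + d|11⟩, it is a product state iff ad − bc = 0.
Here (a, b, c, d) = (0.576, 0.768i, -0.168i, -0.224): ad − bc = (0.576)(-0.224) − (0.768i)(-0.168i) = -0.258 ≠ 0, so the state is entangled.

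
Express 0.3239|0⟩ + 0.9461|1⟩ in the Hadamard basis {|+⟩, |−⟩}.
0.898|+⟩ - 0.44|−⟩

With |ψ⟩ = α|0⟩ + β|1⟩, the Hadamard-basis coefficients are ⟨+|ψ⟩ = (α + β)/√2 and ⟨−|ψ⟩ = (α − β)/√2.
Here α = 0.3239, β = 0.9461: (α + β)/√2 = 0.898, (α − β)/√2 = -0.44.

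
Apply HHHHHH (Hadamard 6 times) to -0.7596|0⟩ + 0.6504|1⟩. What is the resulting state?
-0.7596|0⟩ + 0.6504|1⟩

H² = I, so an even number of Hadamards cancels: H^6 = I and the state is unchanged.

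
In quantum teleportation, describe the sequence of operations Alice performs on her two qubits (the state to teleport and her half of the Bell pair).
CNOT (state → Bell), then H on state qubit, then measure both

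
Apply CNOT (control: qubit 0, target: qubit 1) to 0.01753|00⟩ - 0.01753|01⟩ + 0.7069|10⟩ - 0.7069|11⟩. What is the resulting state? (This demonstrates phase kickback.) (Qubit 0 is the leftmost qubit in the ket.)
0.01753|00⟩ - 0.01753|01⟩ - 0.7069|10⟩ + 0.7069|11⟩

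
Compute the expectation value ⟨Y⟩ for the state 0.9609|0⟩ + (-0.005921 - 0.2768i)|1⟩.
-0.532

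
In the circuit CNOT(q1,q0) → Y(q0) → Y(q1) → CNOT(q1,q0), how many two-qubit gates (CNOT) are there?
2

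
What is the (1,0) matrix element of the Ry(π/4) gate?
0.3827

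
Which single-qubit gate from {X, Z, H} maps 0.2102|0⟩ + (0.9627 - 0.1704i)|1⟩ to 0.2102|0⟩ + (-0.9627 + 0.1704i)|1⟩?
Z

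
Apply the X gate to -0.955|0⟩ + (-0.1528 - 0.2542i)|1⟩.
(-0.1528 - 0.2542i)|0⟩ - 0.955|1⟩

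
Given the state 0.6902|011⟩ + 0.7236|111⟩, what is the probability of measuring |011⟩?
0.4764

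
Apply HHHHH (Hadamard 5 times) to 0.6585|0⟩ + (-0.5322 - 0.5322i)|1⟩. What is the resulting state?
(0.08931 - 0.3763i)|0⟩ + (0.842 + 0.3763i)|1⟩

H² = I, so H^5 = H: a single Hadamard. With (a, b) = (0.6585, (-0.5322 - 0.5322i)), H gives ((a + b)/√2, (a − b)/√2) = ((0.08931 - 0.3763i), (0.842 + 0.3763i)).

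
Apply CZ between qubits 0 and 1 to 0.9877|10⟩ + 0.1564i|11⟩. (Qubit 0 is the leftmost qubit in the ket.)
0.9877|10⟩ - 0.1564i|11⟩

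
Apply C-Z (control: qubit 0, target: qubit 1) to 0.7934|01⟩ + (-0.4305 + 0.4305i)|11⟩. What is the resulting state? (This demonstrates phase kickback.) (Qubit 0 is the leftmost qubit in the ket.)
0.7934|01⟩ + (0.4305 - 0.4305i)|11⟩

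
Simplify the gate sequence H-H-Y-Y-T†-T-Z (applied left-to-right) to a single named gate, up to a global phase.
Z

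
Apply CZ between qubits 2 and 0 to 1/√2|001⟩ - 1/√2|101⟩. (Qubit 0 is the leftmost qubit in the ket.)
1/√2|001⟩ + 1/√2|101⟩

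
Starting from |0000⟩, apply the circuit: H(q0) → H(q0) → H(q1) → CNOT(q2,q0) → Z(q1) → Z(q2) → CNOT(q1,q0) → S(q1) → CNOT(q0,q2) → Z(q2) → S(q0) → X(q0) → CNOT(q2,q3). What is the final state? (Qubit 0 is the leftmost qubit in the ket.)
-1/√2|0111⟩ + 1/√2|1000⟩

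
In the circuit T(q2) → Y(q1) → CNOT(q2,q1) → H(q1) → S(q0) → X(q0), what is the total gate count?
6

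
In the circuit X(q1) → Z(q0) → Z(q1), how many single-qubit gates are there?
3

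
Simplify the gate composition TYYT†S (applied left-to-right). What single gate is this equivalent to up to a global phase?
S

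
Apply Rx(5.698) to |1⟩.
-0.2884i|0⟩ - 0.9575|1⟩

Rx(5.698) = [[cos(θ/2), −i·sin(θ/2)], [−i·sin(θ/2), cos(θ/2)]]; θ = 5.698, cos(θ/2) ≈ -0.957499, sin(θ/2) ≈ 0.288436.
With a = amp(|0⟩) = 0 and b = amp(|1⟩) = 1:
new amp(|0⟩) = (-0.957499)·a + (-0.288436i)·b = -0.2884i
new amp(|1⟩) = (-0.288436i)·a + (-0.957499)·b = -0.9575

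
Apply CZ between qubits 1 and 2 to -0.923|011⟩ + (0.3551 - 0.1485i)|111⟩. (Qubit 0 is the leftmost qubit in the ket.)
0.923|011⟩ + (-0.3551 + 0.1485i)|111⟩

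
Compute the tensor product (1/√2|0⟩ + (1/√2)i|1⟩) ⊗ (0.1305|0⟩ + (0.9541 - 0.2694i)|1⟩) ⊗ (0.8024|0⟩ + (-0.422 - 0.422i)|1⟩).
0.07404|000⟩ + (-0.03894 - 0.03894i)|001⟩ + (0.5413 - 0.1529i)|010⟩ + (-0.3651 - 0.2043i)|011⟩ + 0.07404i|100⟩ + (0.03894 - 0.03894i)|101⟩ + (0.1529 + 0.5413i)|110⟩ + (0.2043 - 0.3651i)|111⟩

amp(|b₁b₂…⟩) = product of the factor amplitudes for bits b₁, b₂, …; only kets whose every factor amplitude is nonzero survive.
|000⟩: (1/√2)(0.1305)(0.8024) = 0.07404
|001⟩: (1/√2)(0.1305)(-0.422 - 0.422i) = (-0.03894 - 0.03894i)
|010⟩: (1/√2)(0.9541 - 0.2694i)(0.8024) = (0.5413 - 0.1529i)
|011⟩: (1/√2)(0.9541 - 0.2694i)(-0.422 - 0.422i) = (-0.3651 - 0.2043i)
|100⟩: ((1/√2)i)(0.1305)(0.8024) = 0.07404i
|101⟩: ((1/√2)i)(0.1305)(-0.422 - 0.422i) = (0.03894 - 0.03894i)
|110⟩: ((1/√2)i)(0.9541 - 0.2694i)(0.8024) = (0.1529 + 0.5413i)
|111⟩: ((1/√2)i)(0.9541 - 0.2694i)(-0.422 - 0.422i) = (0.2043 - 0.3651i)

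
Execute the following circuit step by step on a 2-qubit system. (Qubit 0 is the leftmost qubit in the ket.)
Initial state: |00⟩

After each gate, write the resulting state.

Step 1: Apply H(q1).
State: 1/√2|00⟩ + 1/√2|01⟩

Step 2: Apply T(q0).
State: 1/√2|00⟩ + 1/√2|01⟩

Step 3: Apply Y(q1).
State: -(1/√2)i|00⟩ + (1/√2)i|01⟩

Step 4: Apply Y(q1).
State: 1/√2|00⟩ + 1/√2|01⟩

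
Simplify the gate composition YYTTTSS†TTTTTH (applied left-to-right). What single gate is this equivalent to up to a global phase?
H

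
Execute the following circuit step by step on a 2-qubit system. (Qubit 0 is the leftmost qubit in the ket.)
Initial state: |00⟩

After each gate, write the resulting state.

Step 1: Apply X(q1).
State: |01⟩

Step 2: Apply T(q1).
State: (1/√2 + (1/√2)i)|01⟩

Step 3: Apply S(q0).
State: (1/√2 + (1/√2)i)|01⟩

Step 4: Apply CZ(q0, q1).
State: (1/√2 + (1/√2)i)|01⟩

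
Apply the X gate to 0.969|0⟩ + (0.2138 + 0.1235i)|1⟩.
(0.2138 + 0.1235i)|0⟩ + 0.969|1⟩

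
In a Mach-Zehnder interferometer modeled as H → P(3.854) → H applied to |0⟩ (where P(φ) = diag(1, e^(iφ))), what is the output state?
(0.1216 - 0.3268i)|0⟩ + (0.8784 + 0.3268i)|1⟩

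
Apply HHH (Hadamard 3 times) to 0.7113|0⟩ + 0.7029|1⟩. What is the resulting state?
|0⟩ + 0.00594|1⟩

H² = I, so H^3 = H: a single Hadamard. With (a, b) = (0.7113, 0.7029), H gives ((a + b)/√2, (a − b)/√2) = (1, 0.00594).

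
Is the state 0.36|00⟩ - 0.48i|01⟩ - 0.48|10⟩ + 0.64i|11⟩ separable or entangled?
Separable

Writing the state as a|00⟩ + b|01⟩ + c|10⟩ + d|11⟩, it is a product state iff ad − bc = 0.
Here (a, b, c, d) = (0.36, -0.48i, -0.48, 0.64i): ad − bc = (0.36)(0.64i) − (-0.48i)(-0.48) = 0, so the state is separable.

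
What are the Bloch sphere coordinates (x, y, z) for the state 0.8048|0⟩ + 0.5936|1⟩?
(0.9555, 0, 0.2953)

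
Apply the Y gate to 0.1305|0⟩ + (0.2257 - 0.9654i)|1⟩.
(-0.9654 - 0.2257i)|0⟩ + 0.1305i|1⟩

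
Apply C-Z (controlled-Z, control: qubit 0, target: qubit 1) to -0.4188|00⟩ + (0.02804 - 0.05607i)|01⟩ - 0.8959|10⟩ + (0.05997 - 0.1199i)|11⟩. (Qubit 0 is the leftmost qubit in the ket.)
-0.4188|00⟩ + (0.02804 - 0.05607i)|01⟩ - 0.8959|10⟩ + (-0.05997 + 0.1199i)|11⟩

C-Z leaves the control-|0⟩ kets |00⟩, |01⟩ unchanged and applies Z to qubit 1 on the control-|1⟩ pair (|10⟩, |11⟩).
Z = [[1, 0], [0, -1]].
With a = amp(|10⟩) = -0.8959 and b = amp(|11⟩) = (0.05997 - 0.1199i):
new amp(|10⟩) = (1)·a = -0.8959
new amp(|11⟩) = (-1)·b = (-0.05997 + 0.1199i)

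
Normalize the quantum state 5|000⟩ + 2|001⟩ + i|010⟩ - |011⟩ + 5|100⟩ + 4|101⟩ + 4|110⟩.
0.533|000⟩ + 0.2132|001⟩ + 0.1066i|010⟩ - 0.1066|011⟩ + 0.533|100⟩ + 0.4264|101⟩ + 0.4264|110⟩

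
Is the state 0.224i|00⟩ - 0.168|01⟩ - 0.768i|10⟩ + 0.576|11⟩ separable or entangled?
Separable

Writing the state as a|00⟩ + b|01⟩ + c|10⟩ + d|11⟩, it is a product state iff ad − bc = 0.
Here (a, b, c, d) = (0.224i, -0.168, -0.768i, 0.576): ad − bc = (0.224i)(0.576) − (-0.168)(-0.768i) = 0, so the state is separable.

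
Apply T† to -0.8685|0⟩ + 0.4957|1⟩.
-0.8685|0⟩ + (0.3505 - 0.3505i)|1⟩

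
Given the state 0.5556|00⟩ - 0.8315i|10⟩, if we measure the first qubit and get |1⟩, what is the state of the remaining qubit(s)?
-i|0⟩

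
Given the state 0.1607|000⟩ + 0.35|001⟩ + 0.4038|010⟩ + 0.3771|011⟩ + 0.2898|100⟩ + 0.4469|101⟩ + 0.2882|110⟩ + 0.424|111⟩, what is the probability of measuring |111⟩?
0.1798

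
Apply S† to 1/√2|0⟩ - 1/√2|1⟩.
1/√2|0⟩ + (1/√2)i|1⟩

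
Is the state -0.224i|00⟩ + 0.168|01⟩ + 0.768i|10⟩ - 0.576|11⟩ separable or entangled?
Separable

Writing the state as a|00⟩ + b|01⟩ + c|10⟩ + d|11⟩, it is a product state iff ad − bc = 0.
Here (a, b, c, d) = (-0.224i, 0.168, 0.768i, -0.576): ad − bc = (-0.224i)(-0.576) − (0.168)(0.768i) = 0, so the state is separable.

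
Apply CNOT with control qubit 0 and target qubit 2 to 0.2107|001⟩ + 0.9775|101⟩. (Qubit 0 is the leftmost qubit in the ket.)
0.2107|001⟩ + 0.9775|100⟩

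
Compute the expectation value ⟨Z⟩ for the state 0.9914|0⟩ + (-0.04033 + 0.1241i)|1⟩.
0.9658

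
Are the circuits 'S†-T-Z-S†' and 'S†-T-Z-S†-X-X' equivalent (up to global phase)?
Yes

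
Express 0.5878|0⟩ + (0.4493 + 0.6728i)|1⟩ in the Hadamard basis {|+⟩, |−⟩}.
(0.7333 + 0.4757i)|+⟩ + (0.09793 - 0.4757i)|−⟩

With |ψ⟩ = α|0⟩ + β|1⟩, the Hadamard-basis coefficients are ⟨+|ψ⟩ = (α + β)/√2 and ⟨−|ψ⟩ = (α − β)/√2.
Here α = 0.5878, β = (0.4493 + 0.6728i): (α + β)/√2 = (0.7333 + 0.4757i), (α − β)/√2 = (0.09793 - 0.4757i).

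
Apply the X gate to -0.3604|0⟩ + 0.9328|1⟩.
0.9328|0⟩ - 0.3604|1⟩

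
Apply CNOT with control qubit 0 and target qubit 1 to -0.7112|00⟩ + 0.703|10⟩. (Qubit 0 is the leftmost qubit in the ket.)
-0.7112|00⟩ + 0.703|11⟩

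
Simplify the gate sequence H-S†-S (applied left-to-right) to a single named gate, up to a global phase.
H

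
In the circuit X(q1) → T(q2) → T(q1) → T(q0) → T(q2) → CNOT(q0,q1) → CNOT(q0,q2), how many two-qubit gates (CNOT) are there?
2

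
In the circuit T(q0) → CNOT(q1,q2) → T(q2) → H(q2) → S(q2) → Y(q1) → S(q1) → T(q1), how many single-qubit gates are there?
7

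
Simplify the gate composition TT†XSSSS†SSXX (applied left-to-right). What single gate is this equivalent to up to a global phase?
X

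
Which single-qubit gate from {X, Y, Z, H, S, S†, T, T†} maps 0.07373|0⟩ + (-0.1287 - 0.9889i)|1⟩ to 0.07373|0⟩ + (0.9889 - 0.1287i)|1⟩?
S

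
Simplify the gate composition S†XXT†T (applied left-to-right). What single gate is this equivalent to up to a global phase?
S†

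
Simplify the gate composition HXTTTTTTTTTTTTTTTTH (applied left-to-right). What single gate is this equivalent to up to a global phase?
Z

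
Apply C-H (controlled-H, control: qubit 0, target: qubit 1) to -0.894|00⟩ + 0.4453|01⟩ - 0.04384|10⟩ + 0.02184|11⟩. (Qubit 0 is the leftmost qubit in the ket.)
-0.894|00⟩ + 0.4453|01⟩ - 0.01556|10⟩ - 0.04644|11⟩

C-H leaves the control-|0⟩ kets |00⟩, |01⟩ unchanged and applies H to qubit 1 on the control-|1⟩ pair (|10⟩, |11⟩).
H = [[1/√2, 1/√2], [1/√2, -1/√2]].
With a = amp(|10⟩) = -0.04384 and b = amp(|11⟩) = 0.02184:
new amp(|10⟩) = (1/√2)·a + (1/√2)·b = -0.01556
new amp(|11⟩) = (1/√2)·a + (-1/√2)·b = -0.04644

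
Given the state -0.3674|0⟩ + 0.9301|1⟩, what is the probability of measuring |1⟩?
0.8651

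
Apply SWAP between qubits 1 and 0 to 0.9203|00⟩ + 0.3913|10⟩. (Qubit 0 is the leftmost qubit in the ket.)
0.9203|00⟩ + 0.3913|01⟩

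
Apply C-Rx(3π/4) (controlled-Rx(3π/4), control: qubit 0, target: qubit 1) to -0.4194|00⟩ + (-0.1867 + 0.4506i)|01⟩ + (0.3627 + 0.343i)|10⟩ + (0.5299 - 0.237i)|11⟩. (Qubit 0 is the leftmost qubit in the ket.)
-0.4194|00⟩ + (-0.1867 + 0.4506i)|01⟩ + (-0.08016 - 0.3583i)|10⟩ + (0.5197 - 0.4258i)|11⟩

C-Rx(3π/4) leaves the control-|0⟩ kets |00⟩, |01⟩ unchanged and applies Rx(3π/4) to qubit 1 on the control-|1⟩ pair (|10⟩, |11⟩).
Rx(3π/4) = [[cos(θ/2), −i·sin(θ/2)], [−i·sin(θ/2), cos(θ/2)]]; θ = 3π/4, cos(θ/2) ≈ 0.382683, sin(θ/2) ≈ 0.92388.
With a = amp(|10⟩) = (0.3627 + 0.343i) and b = amp(|11⟩) = (0.5299 - 0.237i):
new amp(|10⟩) = (0.382683)·a + (-0.92388i)·b = (-0.08016 - 0.3583i)
new amp(|11⟩) = (-0.92388i)·a + (0.382683)·b = (0.5197 - 0.4258i)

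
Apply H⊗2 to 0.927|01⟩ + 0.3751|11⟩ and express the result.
0.6511|00⟩ - 0.6511|01⟩ + 0.276|10⟩ - 0.276|11⟩

H⊗2 gives amp(|y⟩) = (1/2) Σ_x (−1)^(x·y) amp(|x⟩), where x·y is the number of positions in which both x and y have a 1.
|00⟩: (0.927 + 0.3751)/2 = 0.6511
|01⟩: (-0.927 - 0.3751)/2 = -0.6511
|10⟩: (0.927 - 0.3751)/2 = 0.276
|11⟩: (-0.927 + 0.3751)/2 = -0.276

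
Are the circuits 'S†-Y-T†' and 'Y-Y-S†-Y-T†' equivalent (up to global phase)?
Yes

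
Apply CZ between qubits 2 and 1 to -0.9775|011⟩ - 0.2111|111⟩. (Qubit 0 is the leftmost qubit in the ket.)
0.9775|011⟩ + 0.2111|111⟩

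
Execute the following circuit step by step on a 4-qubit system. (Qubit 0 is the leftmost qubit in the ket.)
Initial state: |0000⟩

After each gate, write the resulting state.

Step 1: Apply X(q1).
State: |0100⟩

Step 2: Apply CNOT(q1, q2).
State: |0110⟩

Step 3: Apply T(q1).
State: (1/√2 + (1/√2)i)|0110⟩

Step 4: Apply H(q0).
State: (1/2 + (1/2)i)|0110⟩ + (1/2 + (1/2)i)|1110⟩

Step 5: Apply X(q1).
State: (1/2 + (1/2)i)|0010⟩ + (1/2 + (1/2)i)|1010⟩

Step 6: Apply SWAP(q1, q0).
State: (1/2 + (1/2)i)|0010⟩ + (1/2 + (1/2)i)|0110⟩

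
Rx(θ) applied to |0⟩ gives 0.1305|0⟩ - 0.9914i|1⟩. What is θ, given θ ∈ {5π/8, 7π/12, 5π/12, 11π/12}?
11π/12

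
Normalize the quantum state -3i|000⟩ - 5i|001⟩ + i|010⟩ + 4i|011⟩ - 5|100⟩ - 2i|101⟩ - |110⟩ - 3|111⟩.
-0.3162i|000⟩ - 0.527i|001⟩ + 0.1054i|010⟩ + 0.4216i|011⟩ - 0.527|100⟩ - 0.2108i|101⟩ - 0.1054|110⟩ - 0.3162|111⟩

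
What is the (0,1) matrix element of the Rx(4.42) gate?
-0.8026i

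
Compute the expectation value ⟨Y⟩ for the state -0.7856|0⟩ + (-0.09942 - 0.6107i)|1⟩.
0.9595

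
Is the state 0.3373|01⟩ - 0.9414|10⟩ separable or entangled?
Entangled

Writing the state as a|00⟩ + b|01⟩ + c|10⟩ + d|11⟩, it is a product state iff ad − bc = 0.
Here (a, b, c, d) = (0, 0.3373, -0.9414, 0): ad − bc = (0)(0) − (0.3373)(-0.9414) = 0.3175 ≠ 0, so the state is entangled.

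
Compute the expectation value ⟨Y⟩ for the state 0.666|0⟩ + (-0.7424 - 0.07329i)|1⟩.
-0.09762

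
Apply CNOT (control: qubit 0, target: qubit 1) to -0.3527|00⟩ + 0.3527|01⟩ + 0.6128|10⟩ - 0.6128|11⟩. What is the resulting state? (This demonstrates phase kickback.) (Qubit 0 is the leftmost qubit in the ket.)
-0.3527|00⟩ + 0.3527|01⟩ - 0.6128|10⟩ + 0.6128|11⟩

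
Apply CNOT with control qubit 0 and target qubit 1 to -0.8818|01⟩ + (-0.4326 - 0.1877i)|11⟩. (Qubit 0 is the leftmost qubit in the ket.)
-0.8818|01⟩ + (-0.4326 - 0.1877i)|10⟩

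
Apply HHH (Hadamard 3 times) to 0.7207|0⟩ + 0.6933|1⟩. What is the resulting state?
0.9998|0⟩ + 0.01937|1⟩

H² = I, so H^3 = H: a single Hadamard. With (a, b) = (0.7207, 0.6933), H gives ((a + b)/√2, (a − b)/√2) = (0.9998, 0.01937).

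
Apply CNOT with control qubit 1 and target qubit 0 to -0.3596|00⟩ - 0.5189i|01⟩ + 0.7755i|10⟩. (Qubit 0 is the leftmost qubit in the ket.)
-0.3596|00⟩ + 0.7755i|10⟩ - 0.5189i|11⟩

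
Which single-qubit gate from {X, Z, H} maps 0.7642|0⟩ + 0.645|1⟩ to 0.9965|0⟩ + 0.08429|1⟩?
H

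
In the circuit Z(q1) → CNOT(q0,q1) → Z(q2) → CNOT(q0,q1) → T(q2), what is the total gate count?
5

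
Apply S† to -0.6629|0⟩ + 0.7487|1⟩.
-0.6629|0⟩ - 0.7487i|1⟩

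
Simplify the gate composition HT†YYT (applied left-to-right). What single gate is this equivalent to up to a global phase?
H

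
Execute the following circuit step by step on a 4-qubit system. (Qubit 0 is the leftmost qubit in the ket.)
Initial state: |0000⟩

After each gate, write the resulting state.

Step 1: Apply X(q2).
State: |0010⟩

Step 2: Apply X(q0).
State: |1010⟩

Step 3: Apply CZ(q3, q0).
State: |1010⟩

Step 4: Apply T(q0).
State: (1/√2 + (1/√2)i)|1010⟩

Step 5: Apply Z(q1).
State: (1/√2 + (1/√2)i)|1010⟩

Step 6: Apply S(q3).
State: (1/√2 + (1/√2)i)|1010⟩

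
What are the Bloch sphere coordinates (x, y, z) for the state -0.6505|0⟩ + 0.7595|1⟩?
(-0.9881, 0, -0.1537)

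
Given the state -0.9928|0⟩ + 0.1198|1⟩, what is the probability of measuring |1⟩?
0.01435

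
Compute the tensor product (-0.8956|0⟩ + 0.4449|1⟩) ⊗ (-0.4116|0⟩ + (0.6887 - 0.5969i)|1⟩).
0.3686|00⟩ + (-0.6168 + 0.5346i)|01⟩ - 0.1831|10⟩ + (0.3064 - 0.2656i)|11⟩

amp(|b₁b₂…⟩) = product of the factor amplitudes for bits b₁, b₂, …; only kets whose every factor amplitude is nonzero survive.
|00⟩: (-0.8956)(-0.4116) = 0.3686
|01⟩: (-0.8956)(0.6887 - 0.5969i) = (-0.6168 + 0.5346i)
|10⟩: (0.4449)(-0.4116) = -0.1831
|11⟩: (0.4449)(0.6887 - 0.5969i) = (0.3064 - 0.2656i)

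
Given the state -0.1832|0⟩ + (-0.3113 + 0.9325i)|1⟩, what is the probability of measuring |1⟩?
0.9665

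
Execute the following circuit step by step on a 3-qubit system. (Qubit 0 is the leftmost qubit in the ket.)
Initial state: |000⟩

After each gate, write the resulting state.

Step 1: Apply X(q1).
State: |010⟩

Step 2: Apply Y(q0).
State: i|110⟩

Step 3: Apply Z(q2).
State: i|110⟩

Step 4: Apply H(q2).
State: (1/√2)i|110⟩ + (1/√2)i|111⟩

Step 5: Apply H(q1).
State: (1/2)i|100⟩ + (1/2)i|101⟩ - (1/2)i|110⟩ - (1/2)i|111⟩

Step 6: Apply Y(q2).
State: 1/2|100⟩ - 1/2|101⟩ - 1/2|110⟩ + 1/2|111⟩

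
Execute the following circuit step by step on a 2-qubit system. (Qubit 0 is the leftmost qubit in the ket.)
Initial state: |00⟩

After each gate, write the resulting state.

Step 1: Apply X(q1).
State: |01⟩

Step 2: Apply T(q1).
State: (1/√2 + (1/√2)i)|01⟩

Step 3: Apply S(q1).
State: (-1/√2 + (1/√2)i)|01⟩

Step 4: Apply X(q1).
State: (-1/√2 + (1/√2)i)|00⟩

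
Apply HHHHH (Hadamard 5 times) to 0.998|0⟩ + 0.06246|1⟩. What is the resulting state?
0.7499|0⟩ + 0.6615|1⟩

H² = I, so H^5 = H: a single Hadamard. With (a, b) = (0.998, 0.06246), H gives ((a + b)/√2, (a − b)/√2) = (0.7499, 0.6615).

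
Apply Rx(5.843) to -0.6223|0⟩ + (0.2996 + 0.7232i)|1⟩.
(0.7652 - 0.06541i)|0⟩ + (-0.2924 - 0.5699i)|1⟩

Rx(5.843) = [[cos(θ/2), −i·sin(θ/2)], [−i·sin(θ/2), cos(θ/2)]]; θ = 5.843, cos(θ/2) ≈ -0.975877, sin(θ/2) ≈ 0.21832.
With a = amp(|0⟩) = -0.6223 and b = amp(|1⟩) = (0.2996 + 0.7232i):
new amp(|0⟩) = (-0.975877)·a + (-0.21832i)·b = (0.7652 - 0.06541i)
new amp(|1⟩) = (-0.21832i)·a + (-0.975877)·b = (-0.2924 - 0.5699i)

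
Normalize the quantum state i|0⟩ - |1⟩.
(1/√2)i|0⟩ - 1/√2|1⟩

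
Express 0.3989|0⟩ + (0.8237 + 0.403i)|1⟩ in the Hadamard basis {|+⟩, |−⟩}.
(0.8645 + 0.285i)|+⟩ + (-0.3004 - 0.285i)|−⟩

With |ψ⟩ = α|0⟩ + β|1⟩, the Hadamard-basis coefficients are ⟨+|ψ⟩ = (α + β)/√2 and ⟨−|ψ⟩ = (α − β)/√2.
Here α = 0.3989, β = (0.8237 + 0.403i): (α + β)/√2 = (0.8645 + 0.285i), (α − β)/√2 = (-0.3004 - 0.285i).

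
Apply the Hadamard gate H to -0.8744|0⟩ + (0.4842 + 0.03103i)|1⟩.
(-0.2759 + 0.02194i)|0⟩ + (-0.9607 - 0.02194i)|1⟩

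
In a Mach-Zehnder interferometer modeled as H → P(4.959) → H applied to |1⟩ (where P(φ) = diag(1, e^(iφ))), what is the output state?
(0.3779 + 0.4849i)|0⟩ + (0.6221 - 0.4849i)|1⟩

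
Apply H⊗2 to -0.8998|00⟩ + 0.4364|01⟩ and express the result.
-0.2317|00⟩ - 0.6681|01⟩ - 0.2317|10⟩ - 0.6681|11⟩

H⊗2 gives amp(|y⟩) = (1/2) Σ_x (−1)^(x·y) amp(|x⟩), where x·y is the number of positions in which both x and y have a 1.
|00⟩: (-0.8998 + 0.4364)/2 = -0.2317
|01⟩: (-0.8998 - 0.4364)/2 = -0.6681
|10⟩: (-0.8998 + 0.4364)/2 = -0.2317
|11⟩: (-0.8998 - 0.4364)/2 = -0.6681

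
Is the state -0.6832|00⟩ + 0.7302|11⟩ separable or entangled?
Entangled

Writing the state as a|00⟩ + b|01⟩ + c|10⟩ + d|11⟩, it is a product state iff ad − bc = 0.
Here (a, b, c, d) = (-0.6832, 0, 0, 0.7302): ad − bc = (-0.6832)(0.7302) − (0)(0) = -0.4989 ≠ 0, so the state is entangled.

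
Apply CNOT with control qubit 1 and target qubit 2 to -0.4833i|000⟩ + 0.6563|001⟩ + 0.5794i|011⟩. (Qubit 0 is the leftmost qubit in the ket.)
-0.4833i|000⟩ + 0.6563|001⟩ + 0.5794i|010⟩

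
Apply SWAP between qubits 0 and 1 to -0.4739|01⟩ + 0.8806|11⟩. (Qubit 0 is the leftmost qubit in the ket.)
-0.4739|10⟩ + 0.8806|11⟩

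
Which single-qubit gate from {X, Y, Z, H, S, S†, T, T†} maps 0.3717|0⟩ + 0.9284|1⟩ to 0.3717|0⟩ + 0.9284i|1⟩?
S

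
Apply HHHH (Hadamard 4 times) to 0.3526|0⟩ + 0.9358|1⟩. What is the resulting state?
0.3526|0⟩ + 0.9358|1⟩

H² = I, so an even number of Hadamards cancels: H^4 = I and the state is unchanged.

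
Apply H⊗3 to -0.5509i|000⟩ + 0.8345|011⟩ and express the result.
(0.295 - 0.1948i)|000⟩ + (-0.295 - 0.1948i)|001⟩ + (-0.295 - 0.1948i)|010⟩ + (0.295 - 0.1948i)|011⟩ + (0.295 - 0.1948i)|100⟩ + (-0.295 - 0.1948i)|101⟩ + (-0.295 - 0.1948i)|110⟩ + (0.295 - 0.1948i)|111⟩

H⊗3 gives amp(|y⟩) = (1/2√2) Σ_x (−1)^(x·y) amp(|x⟩), where x·y is the number of positions in which both x and y have a 1.
|000⟩: (-0.5509i + 0.8345)/(2√2) = (0.295 - 0.1948i)
|001⟩: (-0.5509i - 0.8345)/(2√2) = (-0.295 - 0.1948i)
|010⟩: (-0.5509i - 0.8345)/(2√2) = (-0.295 - 0.1948i)
|011⟩: (-0.5509i + 0.8345)/(2√2) = (0.295 - 0.1948i)
|100⟩: (-0.5509i + 0.8345)/(2√2) = (0.295 - 0.1948i)
|101⟩: (-0.5509i - 0.8345)/(2√2) = (-0.295 - 0.1948i)
|110⟩: (-0.5509i - 0.8345)/(2√2) = (-0.295 - 0.1948i)
|111⟩: (-0.5509i + 0.8345)/(2√2) = (0.295 - 0.1948i)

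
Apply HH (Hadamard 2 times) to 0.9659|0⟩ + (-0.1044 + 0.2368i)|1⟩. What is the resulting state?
0.9659|0⟩ + (-0.1044 + 0.2368i)|1⟩

H² = I, so an even number of Hadamards cancels: H^2 = I and the state is unchanged.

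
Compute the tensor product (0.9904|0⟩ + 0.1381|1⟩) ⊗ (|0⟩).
0.9904|00⟩ + 0.1381|10⟩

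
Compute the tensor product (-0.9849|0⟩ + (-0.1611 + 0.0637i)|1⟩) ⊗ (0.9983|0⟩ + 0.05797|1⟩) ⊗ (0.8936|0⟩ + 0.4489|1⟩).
-0.8786|000⟩ - 0.4414|001⟩ - 0.05102|010⟩ - 0.02563|011⟩ + (-0.1437 + 0.05683i)|100⟩ + (-0.07219 + 0.02855i)|101⟩ + (-0.008345 + 0.0033i)|110⟩ + (-0.004192 + 0.001658i)|111⟩

amp(|b₁b₂…⟩) = product of the factor amplitudes for bits b₁, b₂, …; only kets whose every factor amplitude is nonzero survive.
|000⟩: (-0.9849)(0.9983)(0.8936) = -0.8786
|001⟩: (-0.9849)(0.9983)(0.4489) = -0.4414
|010⟩: (-0.9849)(0.05797)(0.8936) = -0.05102
|011⟩: (-0.9849)(0.05797)(0.4489) = -0.02563
|100⟩: (-0.1611 + 0.0637i)(0.9983)(0.8936) = (-0.1437 + 0.05683i)
|101⟩: (-0.1611 + 0.0637i)(0.9983)(0.4489) = (-0.07219 + 0.02855i)
|110⟩: (-0.1611 + 0.0637i)(0.05797)(0.8936) = (-0.008345 + 0.0033i)
|111⟩: (-0.1611 + 0.0637i)(0.05797)(0.4489) = (-0.004192 + 0.001658i)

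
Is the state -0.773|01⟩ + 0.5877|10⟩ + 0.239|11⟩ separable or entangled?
Entangled

Writing the state as a|00⟩ + b|01⟩ + c|10⟩ + d|11⟩, it is a product state iff ad − bc = 0.
Here (a, b, c, d) = (0, -0.773, 0.5877, 0.239): ad − bc = (0)(0.239) − (-0.773)(0.5877) = 0.4543 ≠ 0, so the state is entangled.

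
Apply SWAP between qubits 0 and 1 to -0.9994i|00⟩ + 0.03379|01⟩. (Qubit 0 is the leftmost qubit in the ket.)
-0.9994i|00⟩ + 0.03379|10⟩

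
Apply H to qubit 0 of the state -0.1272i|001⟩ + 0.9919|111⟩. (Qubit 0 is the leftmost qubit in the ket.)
-0.08994i|001⟩ + 0.7014|011⟩ - 0.08994i|101⟩ - 0.7014|111⟩

H on qubit 0 mixes each pair of kets that differ only in qubit 0: amplitudes (a, b) of (|…0…⟩, |…1…⟩) become ((a + b)/√2, (a − b)/√2). Kets absent from the input have amplitude 0.
(|001⟩, |101⟩): (a, b) = (-0.1272i, 0) → (-0.08994i, -0.08994i)
(|011⟩, |111⟩): (a, b) = (0, 0.9919) → (0.7014, -0.7014)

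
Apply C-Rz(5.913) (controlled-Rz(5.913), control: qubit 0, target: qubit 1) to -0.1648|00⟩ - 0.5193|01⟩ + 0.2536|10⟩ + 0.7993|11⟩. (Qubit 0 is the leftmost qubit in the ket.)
-0.1648|00⟩ - 0.5193|01⟩ + (-0.2493 - 0.04667i)|10⟩ + (-0.7856 + 0.1471i)|11⟩

C-Rz(5.913) leaves the control-|0⟩ kets |00⟩, |01⟩ unchanged and applies Rz(5.913) to qubit 1 on the control-|1⟩ pair (|10⟩, |11⟩).
Rz(5.913) = [[e^(−iθ/2), 0], [0, e^(iθ/2)]] with e^(±iθ/2) = cos(θ/2) ± i·sin(θ/2); θ = 5.913, cos(θ/2) ≈ -0.982919, sin(θ/2) ≈ 0.184038.
With a = amp(|10⟩) = 0.2536 and b = amp(|11⟩) = 0.7993:
new amp(|10⟩) = (-0.982919 - 0.184038i)·a = (-0.2493 - 0.04667i)
new amp(|11⟩) = (-0.982919 + 0.184038i)·b = (-0.7856 + 0.1471i)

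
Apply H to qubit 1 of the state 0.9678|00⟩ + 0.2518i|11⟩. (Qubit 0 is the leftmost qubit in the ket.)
0.6843|00⟩ + 0.6843|01⟩ + 0.178i|10⟩ - 0.178i|11⟩

H on qubit 1 mixes each pair of kets that differ only in qubit 1: amplitudes (a, b) of (|…0…⟩, |…1…⟩) become ((a + b)/√2, (a − b)/√2). Kets absent from the input have amplitude 0.
(|00⟩, |01⟩): (a, b) = (0.9678, 0) → (0.6843, 0.6843)
(|10⟩, |11⟩): (a, b) = (0, 0.2518i) → (0.178i, -0.178i)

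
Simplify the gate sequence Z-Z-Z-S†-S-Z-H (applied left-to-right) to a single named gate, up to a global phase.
H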